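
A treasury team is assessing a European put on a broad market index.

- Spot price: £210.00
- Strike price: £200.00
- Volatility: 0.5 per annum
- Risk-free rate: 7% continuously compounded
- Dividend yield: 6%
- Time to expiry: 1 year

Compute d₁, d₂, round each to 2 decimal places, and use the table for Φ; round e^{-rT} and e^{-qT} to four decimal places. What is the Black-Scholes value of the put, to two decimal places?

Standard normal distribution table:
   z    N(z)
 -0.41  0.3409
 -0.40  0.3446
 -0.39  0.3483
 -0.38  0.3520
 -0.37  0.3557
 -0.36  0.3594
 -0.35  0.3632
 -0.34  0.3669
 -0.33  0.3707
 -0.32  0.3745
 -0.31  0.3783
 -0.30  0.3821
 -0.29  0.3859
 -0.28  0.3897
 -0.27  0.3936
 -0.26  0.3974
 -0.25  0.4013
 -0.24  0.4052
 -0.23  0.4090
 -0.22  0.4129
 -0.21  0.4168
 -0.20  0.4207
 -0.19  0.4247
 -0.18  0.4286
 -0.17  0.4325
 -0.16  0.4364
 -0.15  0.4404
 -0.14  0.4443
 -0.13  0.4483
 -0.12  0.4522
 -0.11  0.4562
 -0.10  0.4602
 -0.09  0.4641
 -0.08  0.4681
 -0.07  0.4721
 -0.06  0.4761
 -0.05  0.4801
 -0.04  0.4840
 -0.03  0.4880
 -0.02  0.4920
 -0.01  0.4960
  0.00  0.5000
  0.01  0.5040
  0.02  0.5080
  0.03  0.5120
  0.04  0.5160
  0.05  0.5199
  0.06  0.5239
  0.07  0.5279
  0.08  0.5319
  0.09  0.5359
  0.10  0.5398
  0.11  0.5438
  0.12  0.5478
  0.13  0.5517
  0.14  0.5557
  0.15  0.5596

σ√T = 0.5 × 1.0000 = 0.5000
ln(S/K) + (r − q + σ²/2)T = ln(210/200) + (0.07 − 0.06 + 0.5²/2)·1 = 0.0488 + 0.1350 = 0.1838
d₁ = 0.1838 / 0.5000 = 0.3676 ⇒ 0.37
d₂ = d₁ − σ√T = 0.3676 − 0.5000 = -0.1324 ⇒ -0.13
e^(−qT) = e^(−0.06·1) = 0.9418;  e^(−rT) = e^(−0.07·1) = 0.9324
P = 200·0.9324·N(0.13) − 210·0.9418·N(-0.37) = 200·0.9324·0.5517 − 210·0.9418·0.3557 = 102.8810 − 70.3496 = 32.5314

£32.53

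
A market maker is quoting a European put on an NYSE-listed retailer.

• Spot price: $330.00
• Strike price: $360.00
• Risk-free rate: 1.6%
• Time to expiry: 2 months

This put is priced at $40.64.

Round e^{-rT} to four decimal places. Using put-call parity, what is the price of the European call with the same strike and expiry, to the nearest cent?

$11.61

e^(−rT) = e^(−0.016·0.1667) = 0.9973
Put-call parity: C − P = S − K·e^(−rT) = 330 − 360·0.9973 = 330 − 359.0280 = -29.0280
C = P + (C − P) = 40.64 + (-29.0280) = 11.6120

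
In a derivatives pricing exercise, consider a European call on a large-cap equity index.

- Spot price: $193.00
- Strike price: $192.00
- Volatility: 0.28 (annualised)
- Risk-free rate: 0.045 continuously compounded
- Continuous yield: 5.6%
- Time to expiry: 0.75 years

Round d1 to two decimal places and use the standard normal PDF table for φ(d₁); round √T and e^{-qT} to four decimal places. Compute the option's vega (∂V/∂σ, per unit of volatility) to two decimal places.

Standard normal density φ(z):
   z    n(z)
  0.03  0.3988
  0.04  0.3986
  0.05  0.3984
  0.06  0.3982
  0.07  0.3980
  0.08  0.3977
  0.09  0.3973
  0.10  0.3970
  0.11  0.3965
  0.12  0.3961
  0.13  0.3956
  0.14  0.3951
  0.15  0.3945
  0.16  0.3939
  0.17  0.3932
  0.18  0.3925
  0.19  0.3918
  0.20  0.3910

63.55

T = 0.75;  σ√T = 0.2425
d₁ = [ln(193/192) + (0.045 − 0.056 + 0.28²/2)·0.75] / 0.2425 = [0.0052 + 0.0212] / 0.2425 = 0.1086 which rounds to 0.11
√T = √0.75 = 0.8660
φ(d₁) = φ(0.11) = 0.3965
exp(−qT) = exp(−0.056·0.75) = 0.9589
vega = S·exp(−qT)·φ(d₁)·√T = 193·0.9589·0.3965·0.8660 = 63.5465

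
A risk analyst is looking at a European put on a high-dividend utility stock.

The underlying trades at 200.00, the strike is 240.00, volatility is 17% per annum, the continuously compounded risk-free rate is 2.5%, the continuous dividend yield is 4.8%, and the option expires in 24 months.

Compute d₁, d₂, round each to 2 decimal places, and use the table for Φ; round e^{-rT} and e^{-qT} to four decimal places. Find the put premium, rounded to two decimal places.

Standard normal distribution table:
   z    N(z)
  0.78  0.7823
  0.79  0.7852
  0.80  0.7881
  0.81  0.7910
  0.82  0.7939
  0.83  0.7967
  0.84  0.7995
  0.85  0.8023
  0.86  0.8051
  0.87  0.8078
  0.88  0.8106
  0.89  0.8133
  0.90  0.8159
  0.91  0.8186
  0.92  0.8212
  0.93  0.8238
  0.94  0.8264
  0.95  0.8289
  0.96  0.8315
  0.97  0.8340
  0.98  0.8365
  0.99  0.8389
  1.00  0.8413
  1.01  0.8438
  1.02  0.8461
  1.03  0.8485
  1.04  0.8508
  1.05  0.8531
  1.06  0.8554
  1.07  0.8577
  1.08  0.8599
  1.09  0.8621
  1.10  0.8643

σ√T = 0.17·√2 = 0.2404
d₁ = [ln(200/240) + (0.025 − 0.048 + 0.17²/2)·2] / 0.2404 = [-0.1823 − 0.0171] / 0.2404 = -0.8295 which rounds to -0.83
d₂ = d₁ − σ√T = -0.8295 − 0.2404 = -1.0699 which rounds to -1.07
e^(−qT) = e^(−0.048·2) = 0.9085;  e^(−rT) = e^(−0.025·2) = 0.9512
N(−d₂) = N(1.07) = 0.8577;  N(−d₁) = N(0.83) = 0.7967
P = 240·0.9512·0.8577 − 200·0.9085·0.7967 = 195.8026 − 144.7604 = 51.0422

51.04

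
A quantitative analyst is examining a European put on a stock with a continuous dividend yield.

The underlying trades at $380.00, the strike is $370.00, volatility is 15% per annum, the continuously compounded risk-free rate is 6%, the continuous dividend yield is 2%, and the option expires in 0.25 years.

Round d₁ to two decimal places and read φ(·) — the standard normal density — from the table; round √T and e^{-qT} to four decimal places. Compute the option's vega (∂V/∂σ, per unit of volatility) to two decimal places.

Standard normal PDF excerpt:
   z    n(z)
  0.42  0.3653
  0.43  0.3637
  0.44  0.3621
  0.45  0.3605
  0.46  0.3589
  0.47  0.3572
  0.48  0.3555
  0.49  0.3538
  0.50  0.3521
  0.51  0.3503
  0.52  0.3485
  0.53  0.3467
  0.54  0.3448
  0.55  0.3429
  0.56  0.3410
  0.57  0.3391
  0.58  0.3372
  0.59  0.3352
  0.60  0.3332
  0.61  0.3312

T = 0.25;  σ√T = 0.0750
ln(S/K) + (r − q + σ²/2)T = ln(380/370) + (0.06 − 0.02 + 0.15²/2)·0.25 = 0.0267 + 0.0128 = 0.0395
d₁ = 0.0395 / 0.0750 = 0.5264 → 0.53
√T = √0.25 = 0.5000
φ(d₁) = φ(0.53) = 0.3467
e^(−qT) = e^(−0.02·0.25) = 0.9950
vega = S·e^(−qT)·φ(d₁)·√T = 380·0.9950·0.3467·0.5000 = 65.5436
(Vega is the same for a European call and put with the same parameters.)

65.54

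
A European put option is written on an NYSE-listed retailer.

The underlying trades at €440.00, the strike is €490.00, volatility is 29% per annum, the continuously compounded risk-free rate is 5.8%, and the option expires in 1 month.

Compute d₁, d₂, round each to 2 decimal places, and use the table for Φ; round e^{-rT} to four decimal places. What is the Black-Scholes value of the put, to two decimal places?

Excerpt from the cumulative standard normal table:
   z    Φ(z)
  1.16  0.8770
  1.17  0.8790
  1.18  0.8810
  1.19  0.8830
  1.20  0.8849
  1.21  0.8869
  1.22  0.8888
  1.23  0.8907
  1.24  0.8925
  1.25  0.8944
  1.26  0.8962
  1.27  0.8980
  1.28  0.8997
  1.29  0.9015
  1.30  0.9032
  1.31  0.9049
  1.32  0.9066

T = 0.08333;  σ√T = 0.0837
d₁ = [ln(440/490) + (0.058 + ½·0.29²)·0.08333] / (σ√T) = (-0.1076 + 0.0083) / 0.0837 = -1.1861 ≈ -1.19
d₂ = -1.1861 − 0.0837 = -1.2698 ≈ -1.27
exp(−rT) = exp(−0.058·0.08333) = 0.9952
P = 490·0.9952·N(1.27) − 440·N(1.19) = 490·0.9952·0.8980 − 440·0.8830 = 437.9079 − 388.5200 = 49.3879

€49.39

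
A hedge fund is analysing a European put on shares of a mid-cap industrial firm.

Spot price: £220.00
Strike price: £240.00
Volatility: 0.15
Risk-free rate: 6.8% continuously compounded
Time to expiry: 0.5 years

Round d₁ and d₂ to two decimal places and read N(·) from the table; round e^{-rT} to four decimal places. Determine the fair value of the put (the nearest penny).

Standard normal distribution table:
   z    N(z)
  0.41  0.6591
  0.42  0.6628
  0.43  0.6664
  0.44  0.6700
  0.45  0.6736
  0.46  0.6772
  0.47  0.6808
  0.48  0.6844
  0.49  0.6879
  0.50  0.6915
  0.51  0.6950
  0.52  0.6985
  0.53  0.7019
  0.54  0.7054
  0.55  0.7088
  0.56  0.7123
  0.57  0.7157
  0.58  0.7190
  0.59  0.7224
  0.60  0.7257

σ√T = 0.15 × 0.7071 = 0.1061
d₁ = [ln(220/240) + (0.068 + 0.15²/2)·0.5] / 0.1061 = [-0.0870 + 0.0396] / 0.1061 = -0.4468 ≈ -0.45
d₂ = d₁ − σ√T = -0.4468 − 0.1061 = -0.5528 ≈ -0.55
e^(−rT) = e^(−0.068·0.5) = 0.9666
N(−d₂) = N(0.55) = 0.7088;  N(−d₁) = N(0.45) = 0.6736
P = 240·0.9666·0.7088 − 220·0.6736 = 164.4303 − 148.1920 = 16.2383

£16.24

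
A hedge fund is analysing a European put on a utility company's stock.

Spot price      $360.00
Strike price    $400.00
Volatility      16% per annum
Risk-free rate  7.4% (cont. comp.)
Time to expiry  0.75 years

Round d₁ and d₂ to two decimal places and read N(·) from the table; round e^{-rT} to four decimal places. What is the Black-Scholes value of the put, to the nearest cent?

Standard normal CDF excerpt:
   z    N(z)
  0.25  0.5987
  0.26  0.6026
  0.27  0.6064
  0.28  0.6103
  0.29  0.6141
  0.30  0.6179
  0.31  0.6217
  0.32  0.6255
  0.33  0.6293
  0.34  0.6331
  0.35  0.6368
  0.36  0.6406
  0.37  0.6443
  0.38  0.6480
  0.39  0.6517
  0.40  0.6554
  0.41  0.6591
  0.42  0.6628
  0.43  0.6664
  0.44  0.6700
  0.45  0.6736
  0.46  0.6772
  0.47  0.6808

$31.09

σ√T = 0.16·√0.75 = 0.1386
d₁ = [ln(360/400) + (0.074 + 0.16²/2)·0.75] / 0.1386 = [-0.1054 + 0.0651] / 0.1386 = -0.2906 which rounds to -0.29
d₂ = d₁ − σ√T = -0.2906 − 0.1386 = -0.4291 which rounds to -0.43
exp(−rT) = exp(−0.074·0.75) = 0.9460
P = 400·0.9460·N(0.43) − 360·N(0.29) = 400·0.9460·0.6664 − 360·0.6141 = 252.1658 − 221.0760 = 31.0898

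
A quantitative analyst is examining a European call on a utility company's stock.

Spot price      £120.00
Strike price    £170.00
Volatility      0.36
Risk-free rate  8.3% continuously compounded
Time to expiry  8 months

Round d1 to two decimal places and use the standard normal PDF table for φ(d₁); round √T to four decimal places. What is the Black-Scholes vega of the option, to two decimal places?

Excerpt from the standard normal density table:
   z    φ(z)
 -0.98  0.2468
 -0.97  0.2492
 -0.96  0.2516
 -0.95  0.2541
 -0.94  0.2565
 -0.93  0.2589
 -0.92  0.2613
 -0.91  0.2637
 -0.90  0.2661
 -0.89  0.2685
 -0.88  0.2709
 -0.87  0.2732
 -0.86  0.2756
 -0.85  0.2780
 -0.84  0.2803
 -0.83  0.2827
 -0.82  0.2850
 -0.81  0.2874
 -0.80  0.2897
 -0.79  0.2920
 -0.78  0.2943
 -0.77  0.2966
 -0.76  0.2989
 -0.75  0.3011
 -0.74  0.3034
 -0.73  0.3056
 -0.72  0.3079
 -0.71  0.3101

T = 0.6667;  σ√T = 0.2939
d₁ = [ln(120/170) + (0.083 + 0.36²/2)·0.6667] / 0.2939 = [-0.3483 + 0.0985] / 0.2939 = -0.8497 ⇒ -0.85
√T = √0.6667 = 0.8165
φ(d₁) = φ(-0.85) = 0.2780
vega = S·φ(d₁)·√T = 120·0.2780·0.8165 = 27.2384
(Vega is the same for a European call and put with the same parameters.)

27.24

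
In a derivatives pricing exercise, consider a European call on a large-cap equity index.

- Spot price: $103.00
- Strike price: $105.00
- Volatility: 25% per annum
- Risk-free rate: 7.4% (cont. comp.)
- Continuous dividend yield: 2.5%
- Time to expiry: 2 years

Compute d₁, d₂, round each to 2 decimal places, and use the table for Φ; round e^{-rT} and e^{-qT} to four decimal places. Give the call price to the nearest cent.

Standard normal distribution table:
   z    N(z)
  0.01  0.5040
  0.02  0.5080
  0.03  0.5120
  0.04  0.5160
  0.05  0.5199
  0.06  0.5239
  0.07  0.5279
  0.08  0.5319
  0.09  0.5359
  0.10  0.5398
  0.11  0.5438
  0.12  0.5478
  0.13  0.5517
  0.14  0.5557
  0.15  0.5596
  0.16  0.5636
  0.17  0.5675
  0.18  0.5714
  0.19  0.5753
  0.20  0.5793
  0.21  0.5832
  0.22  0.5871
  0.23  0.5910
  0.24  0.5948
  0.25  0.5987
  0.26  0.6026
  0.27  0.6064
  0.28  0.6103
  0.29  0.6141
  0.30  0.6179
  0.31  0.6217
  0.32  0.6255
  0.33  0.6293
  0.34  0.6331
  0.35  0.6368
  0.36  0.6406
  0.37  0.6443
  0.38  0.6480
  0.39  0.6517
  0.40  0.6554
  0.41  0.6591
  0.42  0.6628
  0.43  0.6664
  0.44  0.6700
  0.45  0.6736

σ√T = 0.25 × 1.4142 = 0.3536
d₁ = [ln(103/105) + (0.074 − 0.025 + 0.25²/2)·2] / 0.3536 = [-0.0192 + 0.1605] / 0.3536 = 0.3996 → 0.40
d₂ = d₁ − σ√T = 0.3996 − 0.3536 = 0.0460 → 0.05
exp(−qT) = exp(−0.025·2) = 0.9512;  exp(−rT) = exp(−0.074·2) = 0.8624
C = 103·0.9512·N(0.40) − 105·0.8624·N(0.05) = 103·0.9512·0.6554 − 105·0.8624·0.5199 = 64.2119 − 47.0780 = 17.1339

$17.13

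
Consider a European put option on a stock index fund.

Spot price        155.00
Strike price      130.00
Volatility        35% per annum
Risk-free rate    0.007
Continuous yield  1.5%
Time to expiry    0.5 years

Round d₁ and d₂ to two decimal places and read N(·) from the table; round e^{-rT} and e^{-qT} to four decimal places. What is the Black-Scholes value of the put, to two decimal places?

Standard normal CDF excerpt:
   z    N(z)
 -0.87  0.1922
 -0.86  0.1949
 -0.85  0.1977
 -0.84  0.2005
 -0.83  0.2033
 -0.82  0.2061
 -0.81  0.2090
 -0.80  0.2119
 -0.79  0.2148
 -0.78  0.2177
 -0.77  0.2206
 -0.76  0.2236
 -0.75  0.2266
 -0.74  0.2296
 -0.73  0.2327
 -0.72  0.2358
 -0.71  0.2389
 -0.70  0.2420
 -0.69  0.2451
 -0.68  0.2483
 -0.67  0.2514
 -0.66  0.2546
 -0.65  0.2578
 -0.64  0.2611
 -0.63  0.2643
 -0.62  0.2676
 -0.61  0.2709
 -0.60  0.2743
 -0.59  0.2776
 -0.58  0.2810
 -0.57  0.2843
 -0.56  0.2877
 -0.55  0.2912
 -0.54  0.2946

5.12

σ√T = 0.35·√0.5 = 0.2475
d₁ = [ln(155/130) + (0.007 − 0.015 + ½·0.35²)·0.5] / (σ√T) = (0.1759 + 0.0266) / 0.2475 = 0.8183 which rounds to 0.82
d₂ = 0.8183 − 0.2475 = 0.5708 which rounds to 0.57
exp(−qT) = exp(−0.015·0.5) = 0.9925;  exp(−rT) = exp(−0.007·0.5) = 0.9965
P = 130·0.9965·N(-0.57) − 155·0.9925·N(-0.82) = 130·0.9965·0.2843 − 155·0.9925·0.2061 = 36.8296 − 31.7059 = 5.1237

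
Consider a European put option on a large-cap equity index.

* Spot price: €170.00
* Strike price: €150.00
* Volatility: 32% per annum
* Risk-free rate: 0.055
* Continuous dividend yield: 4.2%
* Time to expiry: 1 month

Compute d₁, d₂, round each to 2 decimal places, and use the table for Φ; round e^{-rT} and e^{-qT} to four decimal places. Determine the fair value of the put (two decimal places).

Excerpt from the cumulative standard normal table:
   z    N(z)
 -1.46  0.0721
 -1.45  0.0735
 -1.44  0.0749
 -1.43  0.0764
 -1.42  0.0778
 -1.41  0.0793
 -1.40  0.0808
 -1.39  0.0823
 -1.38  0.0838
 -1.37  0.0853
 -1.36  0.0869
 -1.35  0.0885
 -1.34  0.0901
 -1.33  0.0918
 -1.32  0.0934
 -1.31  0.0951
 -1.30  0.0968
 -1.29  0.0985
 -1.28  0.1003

€0.51

σ√T = 0.32 × 0.2887 = 0.0924
d₁ = [ln(170/150) + (0.055 − 0.042 + ½·0.32²)·0.08333] / (σ√T) = (0.1252 + 0.0054) / 0.0924 = 1.4128 ≈ 1.41
d₂ = 1.4128 − 0.0924 = 1.3205 ≈ 1.32
exp(−qT) = exp(−0.042·0.08333) = 0.9965;  exp(−rT) = exp(−0.055·0.08333) = 0.9954
N(−d₂) = N(-1.32) = 0.0934;  N(−d₁) = N(-1.41) = 0.0793
P = 150·0.9954·0.0934 − 170·0.9965·0.0793 = 13.9456 − 13.4338 = 0.5117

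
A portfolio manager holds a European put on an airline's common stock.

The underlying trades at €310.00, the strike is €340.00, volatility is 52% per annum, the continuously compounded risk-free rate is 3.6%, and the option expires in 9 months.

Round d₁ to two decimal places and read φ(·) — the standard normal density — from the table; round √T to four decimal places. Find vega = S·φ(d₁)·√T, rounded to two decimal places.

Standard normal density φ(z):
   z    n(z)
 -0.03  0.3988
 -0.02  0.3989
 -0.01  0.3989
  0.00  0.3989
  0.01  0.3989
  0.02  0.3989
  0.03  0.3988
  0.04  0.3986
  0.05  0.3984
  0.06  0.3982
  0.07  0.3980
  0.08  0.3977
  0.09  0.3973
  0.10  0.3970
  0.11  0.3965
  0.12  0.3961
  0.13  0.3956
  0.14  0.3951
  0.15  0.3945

σ√T = 0.52 × 0.8660 = 0.4503
d₁ = [ln(310/340) + (0.036 + 0.52²/2)·0.75] / 0.4503 = [-0.0924 + 0.1284] / 0.4503 = 0.0800 which rounds to 0.08
√T = √0.75 = 0.8660
φ(d₁) = φ(0.08) = 0.3977
vega = S·φ(d₁)·√T = 310·0.3977·0.8660 = 106.7665
(Vega is the same for a European call and put with the same parameters.)

106.77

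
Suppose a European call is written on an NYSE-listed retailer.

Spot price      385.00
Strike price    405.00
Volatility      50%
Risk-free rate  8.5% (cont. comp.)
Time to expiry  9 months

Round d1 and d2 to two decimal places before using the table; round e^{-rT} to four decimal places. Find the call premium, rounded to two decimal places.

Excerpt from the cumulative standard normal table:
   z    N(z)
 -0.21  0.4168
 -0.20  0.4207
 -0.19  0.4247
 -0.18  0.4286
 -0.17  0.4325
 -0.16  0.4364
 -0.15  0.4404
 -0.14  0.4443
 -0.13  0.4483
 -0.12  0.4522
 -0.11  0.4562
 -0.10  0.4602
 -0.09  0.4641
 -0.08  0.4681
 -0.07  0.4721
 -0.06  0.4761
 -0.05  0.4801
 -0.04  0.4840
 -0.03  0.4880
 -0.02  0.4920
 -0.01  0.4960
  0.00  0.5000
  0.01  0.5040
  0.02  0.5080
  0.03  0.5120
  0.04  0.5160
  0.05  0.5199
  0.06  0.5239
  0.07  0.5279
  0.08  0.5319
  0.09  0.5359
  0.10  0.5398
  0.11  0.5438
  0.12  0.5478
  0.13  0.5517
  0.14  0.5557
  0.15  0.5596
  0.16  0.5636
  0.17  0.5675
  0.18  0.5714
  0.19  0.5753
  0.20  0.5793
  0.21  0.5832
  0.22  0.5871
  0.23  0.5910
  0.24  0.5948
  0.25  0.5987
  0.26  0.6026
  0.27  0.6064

69.13

T = 0.75;  σ√T = 0.4330
d₁ = [ln(385/405) + (0.085 + 0.5²/2)·0.75] / 0.4330 = [-0.0506 + 0.1575] / 0.4330 = 0.2468 which rounds to 0.25
d₂ = d₁ − σ√T = 0.2468 − 0.4330 = -0.1862 which rounds to -0.19
e^(−rT) = e^(−0.085·0.75) = 0.9382
N(d₁) = N(0.25) = 0.5987;  N(d₂) = N(-0.19) = 0.4247
C = 385·0.5987 − 405·0.9382·0.4247 = 230.4995 − 161.3737 = 69.1258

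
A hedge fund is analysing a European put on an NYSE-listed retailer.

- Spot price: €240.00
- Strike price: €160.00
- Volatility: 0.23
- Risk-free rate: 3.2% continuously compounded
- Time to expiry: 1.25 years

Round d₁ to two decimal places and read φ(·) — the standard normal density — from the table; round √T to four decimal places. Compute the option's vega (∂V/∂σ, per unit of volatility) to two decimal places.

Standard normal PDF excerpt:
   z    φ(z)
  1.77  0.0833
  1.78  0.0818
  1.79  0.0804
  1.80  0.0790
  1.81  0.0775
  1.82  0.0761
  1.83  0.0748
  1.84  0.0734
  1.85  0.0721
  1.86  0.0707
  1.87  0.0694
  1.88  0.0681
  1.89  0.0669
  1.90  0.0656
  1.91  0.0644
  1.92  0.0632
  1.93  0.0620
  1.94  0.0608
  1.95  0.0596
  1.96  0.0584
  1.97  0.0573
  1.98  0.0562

T = 1.25;  σ√T = 0.2571
d₁ = [ln(240/160) + (0.032 + 0.23²/2)·1.25] / 0.2571 = [0.4055 + 0.0731] / 0.2571 = 1.8609 ≈ 1.86
√T = √1.25 = 1.1180
φ(d₁) = φ(1.86) = 0.0707
vega = S·φ(d₁)·√T = 240·0.0707·1.1180 = 18.9702

18.97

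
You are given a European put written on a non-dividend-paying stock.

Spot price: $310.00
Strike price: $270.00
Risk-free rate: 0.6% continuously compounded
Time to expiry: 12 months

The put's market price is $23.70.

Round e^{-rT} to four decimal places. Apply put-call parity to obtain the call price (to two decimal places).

exp(−rT) = exp(−0.006·1) = 0.9940
Put-call parity: C − P = S − K·e^(−rT) = 310 − 270·0.9940 = 310 − 268.3800 = 41.6200
C = P + (C − P) = 23.70 + (41.6200) = 65.3200

$65.32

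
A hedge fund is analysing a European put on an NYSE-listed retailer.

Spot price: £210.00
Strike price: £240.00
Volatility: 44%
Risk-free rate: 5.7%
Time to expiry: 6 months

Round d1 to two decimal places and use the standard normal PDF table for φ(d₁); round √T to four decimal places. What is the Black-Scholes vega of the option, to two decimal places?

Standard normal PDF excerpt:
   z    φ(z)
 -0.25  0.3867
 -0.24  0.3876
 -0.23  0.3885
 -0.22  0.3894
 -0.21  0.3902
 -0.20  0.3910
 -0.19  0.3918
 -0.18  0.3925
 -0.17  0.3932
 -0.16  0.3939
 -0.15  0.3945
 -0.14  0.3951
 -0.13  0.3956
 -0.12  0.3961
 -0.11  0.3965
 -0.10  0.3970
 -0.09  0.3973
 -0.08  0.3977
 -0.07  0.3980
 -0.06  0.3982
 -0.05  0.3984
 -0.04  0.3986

58.28

σ√T = 0.44 × 0.7071 = 0.3111
d₁ = [ln(210/240) + (0.057 + ½·0.44²)·0.5] / (σ√T) = (-0.1335 + 0.0769) / 0.3111 = -0.1820 → -0.18
√T = √0.5 = 0.7071
φ(d₁) = φ(-0.18) = 0.3925
vega = S·φ(d₁)·√T = 210·0.3925·0.7071 = 58.2827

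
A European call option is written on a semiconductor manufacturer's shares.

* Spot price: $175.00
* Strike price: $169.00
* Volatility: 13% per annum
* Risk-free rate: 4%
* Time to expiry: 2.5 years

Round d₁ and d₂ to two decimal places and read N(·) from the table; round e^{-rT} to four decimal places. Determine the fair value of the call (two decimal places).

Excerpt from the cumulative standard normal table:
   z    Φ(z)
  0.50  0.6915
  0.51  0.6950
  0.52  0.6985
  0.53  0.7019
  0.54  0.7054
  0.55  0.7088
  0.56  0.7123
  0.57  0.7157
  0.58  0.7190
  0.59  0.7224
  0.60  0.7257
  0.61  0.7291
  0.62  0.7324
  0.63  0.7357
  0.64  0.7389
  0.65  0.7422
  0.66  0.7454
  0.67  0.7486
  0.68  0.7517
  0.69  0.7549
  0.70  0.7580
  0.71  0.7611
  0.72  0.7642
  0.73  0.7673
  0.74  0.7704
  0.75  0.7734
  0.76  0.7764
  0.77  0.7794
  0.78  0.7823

T = 2.5;  σ√T = 0.2055
d₁ = [ln(175/169) + (0.04 + 0.13²/2)·2.5] / 0.2055 = [0.0349 + 0.1211] / 0.2055 = 0.7590 → 0.76
d₂ = d₁ − σ√T = 0.7590 − 0.2055 = 0.5535 → 0.55
e^(−rT) = e^(−0.04·2.5) = 0.9048
N(d₁) = N(0.76) = 0.7764;  N(d₂) = N(0.55) = 0.7088
C = 175·0.7764 − 169·0.9048·0.7088 = 135.8700 − 108.3835 = 27.4865

$27.49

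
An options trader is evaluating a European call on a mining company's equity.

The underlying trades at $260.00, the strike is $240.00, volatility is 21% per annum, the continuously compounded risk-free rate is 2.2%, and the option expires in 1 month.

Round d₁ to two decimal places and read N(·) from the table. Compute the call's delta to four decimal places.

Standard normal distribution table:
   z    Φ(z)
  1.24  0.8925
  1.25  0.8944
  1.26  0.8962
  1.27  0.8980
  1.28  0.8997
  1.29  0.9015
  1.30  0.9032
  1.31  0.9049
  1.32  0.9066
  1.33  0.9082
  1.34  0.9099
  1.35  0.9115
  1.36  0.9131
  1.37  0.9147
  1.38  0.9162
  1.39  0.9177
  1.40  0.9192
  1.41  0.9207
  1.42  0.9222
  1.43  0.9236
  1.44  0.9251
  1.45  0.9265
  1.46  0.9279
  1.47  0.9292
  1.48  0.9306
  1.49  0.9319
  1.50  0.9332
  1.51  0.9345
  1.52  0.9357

0.9162

σ√T = 0.21 × 0.2887 = 0.0606
d₁ = [ln(260/240) + (0.022 + 0.21²/2)·0.08333] / 0.0606 = [0.0800 + 0.0037] / 0.0606 = 1.3809 which rounds to 1.38
N(d₁) = N(1.38) = 0.9162
Δ_call = N(d₁) = 0.9162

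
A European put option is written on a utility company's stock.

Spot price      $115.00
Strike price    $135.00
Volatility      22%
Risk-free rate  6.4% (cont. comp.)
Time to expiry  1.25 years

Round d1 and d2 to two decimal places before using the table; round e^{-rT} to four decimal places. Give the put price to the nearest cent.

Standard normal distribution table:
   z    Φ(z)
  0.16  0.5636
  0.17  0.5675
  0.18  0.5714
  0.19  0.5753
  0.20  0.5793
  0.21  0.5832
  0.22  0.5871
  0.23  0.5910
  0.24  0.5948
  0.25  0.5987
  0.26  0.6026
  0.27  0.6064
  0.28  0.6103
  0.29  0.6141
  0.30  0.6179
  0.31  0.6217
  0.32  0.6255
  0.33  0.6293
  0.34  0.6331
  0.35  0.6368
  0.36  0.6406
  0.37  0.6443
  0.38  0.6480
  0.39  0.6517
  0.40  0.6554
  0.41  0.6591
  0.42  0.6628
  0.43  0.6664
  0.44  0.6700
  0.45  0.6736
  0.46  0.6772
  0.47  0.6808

$17.32

T = 1.25;  σ√T = 0.2460
d₁ = [ln(115/135) + (0.064 + 0.22²/2)·1.25] / 0.2460 = [-0.1603 + 0.1103] / 0.2460 = -0.2037 ≈ -0.20
d₂ = d₁ − σ√T = -0.2037 − 0.2460 = -0.4496 ≈ -0.45
e^(−rT) = e^(−0.064·1.25) = 0.9231
N(−d₂) = N(0.45) = 0.6736;  N(−d₁) = N(0.20) = 0.5793
P = 135·0.9231·0.6736 − 115·0.5793 = 83.9430 − 66.6195 = 17.3235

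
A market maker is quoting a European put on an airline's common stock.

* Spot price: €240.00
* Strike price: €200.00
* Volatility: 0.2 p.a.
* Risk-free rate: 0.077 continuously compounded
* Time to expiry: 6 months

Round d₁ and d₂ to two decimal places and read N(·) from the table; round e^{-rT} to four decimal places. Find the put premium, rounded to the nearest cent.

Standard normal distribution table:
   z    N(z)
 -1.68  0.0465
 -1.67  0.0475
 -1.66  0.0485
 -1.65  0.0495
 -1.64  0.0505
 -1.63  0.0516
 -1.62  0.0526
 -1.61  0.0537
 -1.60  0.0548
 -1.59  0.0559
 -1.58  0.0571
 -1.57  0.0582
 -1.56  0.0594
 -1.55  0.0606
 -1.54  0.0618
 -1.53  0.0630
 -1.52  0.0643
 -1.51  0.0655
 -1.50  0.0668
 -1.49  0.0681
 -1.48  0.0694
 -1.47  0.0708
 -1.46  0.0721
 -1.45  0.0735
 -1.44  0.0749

σ√T = 0.2·√0.5 = 0.1414
d₁ = [ln(240/200) + (0.077 + 0.2²/2)·0.5] / 0.1414 = [0.1823 + 0.0485] / 0.1414 = 1.6322 ⇒ 1.63
d₂ = d₁ − σ√T = 1.6322 − 0.1414 = 1.4907 ⇒ 1.49
exp(−rT) = exp(−0.077·0.5) = 0.9622
N(−d₂) = N(-1.49) = 0.0681;  N(−d₁) = N(-1.63) = 0.0516
P = 200·0.9622·0.0681 − 240·0.0516 = 13.1052 − 12.3840 = 0.7212

€0.72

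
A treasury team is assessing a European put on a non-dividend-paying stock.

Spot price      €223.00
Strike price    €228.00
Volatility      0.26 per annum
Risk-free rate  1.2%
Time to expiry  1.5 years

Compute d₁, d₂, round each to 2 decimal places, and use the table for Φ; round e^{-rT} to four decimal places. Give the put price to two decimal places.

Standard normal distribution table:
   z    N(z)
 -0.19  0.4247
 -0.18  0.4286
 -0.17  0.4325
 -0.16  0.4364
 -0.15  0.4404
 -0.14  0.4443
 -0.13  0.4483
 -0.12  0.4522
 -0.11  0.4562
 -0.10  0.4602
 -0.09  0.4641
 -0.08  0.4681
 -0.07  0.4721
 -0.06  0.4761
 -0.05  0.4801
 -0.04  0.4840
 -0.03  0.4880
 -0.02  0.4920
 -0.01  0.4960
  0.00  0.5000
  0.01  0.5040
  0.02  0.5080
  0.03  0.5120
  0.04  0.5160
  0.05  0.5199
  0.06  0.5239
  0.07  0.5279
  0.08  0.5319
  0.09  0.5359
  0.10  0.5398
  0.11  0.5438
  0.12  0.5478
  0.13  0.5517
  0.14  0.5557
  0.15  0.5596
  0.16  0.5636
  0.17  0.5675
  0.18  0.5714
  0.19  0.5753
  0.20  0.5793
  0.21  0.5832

€28.88

T = 1.5;  σ√T = 0.3184
ln(S/K) + (r + σ²/2)T = ln(223/228) + (0.012 + 0.26²/2)·1.5 = -0.0222 + 0.0687 = 0.0465
d₁ = 0.0465 / 0.3184 = 0.1461 which rounds to 0.15
d₂ = d₁ − σ√T = 0.1461 − 0.3184 = -0.1723 which rounds to -0.17
exp(−rT) = exp(−0.012·1.5) = 0.9822
P = 228·0.9822·N(0.17) − 223·N(-0.15) = 228·0.9822·0.5675 − 223·0.4404 = 127.0869 − 98.2092 = 28.8777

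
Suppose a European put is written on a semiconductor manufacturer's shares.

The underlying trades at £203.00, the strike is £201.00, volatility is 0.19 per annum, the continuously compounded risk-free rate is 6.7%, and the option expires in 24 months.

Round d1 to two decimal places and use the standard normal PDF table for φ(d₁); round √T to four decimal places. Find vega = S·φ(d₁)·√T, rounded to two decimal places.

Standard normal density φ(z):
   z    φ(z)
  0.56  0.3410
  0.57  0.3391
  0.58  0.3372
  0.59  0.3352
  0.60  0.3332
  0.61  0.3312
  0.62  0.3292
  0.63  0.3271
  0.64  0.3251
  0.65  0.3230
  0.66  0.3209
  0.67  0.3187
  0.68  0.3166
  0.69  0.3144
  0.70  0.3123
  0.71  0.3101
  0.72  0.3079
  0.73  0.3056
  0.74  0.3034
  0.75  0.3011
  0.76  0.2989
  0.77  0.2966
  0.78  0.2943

σ√T = 0.19 × 1.4142 = 0.2687
d₁ = [ln(203/201) + (0.067 + 0.19²/2)·2] / 0.2687 = [0.0099 + 0.1701] / 0.2687 = 0.6699 ⇒ 0.67
√T = √2 = 1.4142
φ(d₁) = φ(0.67) = 0.3187
vega = S·φ(d₁)·√T = 203·0.3187·1.4142 = 91.4932

91.49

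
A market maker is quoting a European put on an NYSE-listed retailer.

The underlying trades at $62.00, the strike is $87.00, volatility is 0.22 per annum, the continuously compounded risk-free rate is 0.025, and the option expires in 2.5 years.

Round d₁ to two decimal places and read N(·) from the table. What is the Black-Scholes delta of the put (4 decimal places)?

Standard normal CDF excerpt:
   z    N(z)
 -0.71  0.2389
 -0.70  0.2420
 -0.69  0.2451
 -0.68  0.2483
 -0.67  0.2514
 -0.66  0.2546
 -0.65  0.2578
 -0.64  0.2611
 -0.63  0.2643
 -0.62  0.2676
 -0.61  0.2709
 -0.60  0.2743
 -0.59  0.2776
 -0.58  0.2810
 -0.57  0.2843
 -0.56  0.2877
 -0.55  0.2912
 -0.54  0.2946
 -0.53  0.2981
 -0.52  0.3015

-0.7324

T = 2.5;  σ√T = 0.3479
d₁ = [ln(62/87) + (0.025 + 0.22²/2)·2.5] / 0.3479 = [-0.3388 + 0.1230] / 0.3479 = -0.6203 ⇒ -0.62
N(d₁) = N(-0.62) = 0.2676
Δ_put = N(d₁) − 1 = 0.2676 − 1 = -0.7324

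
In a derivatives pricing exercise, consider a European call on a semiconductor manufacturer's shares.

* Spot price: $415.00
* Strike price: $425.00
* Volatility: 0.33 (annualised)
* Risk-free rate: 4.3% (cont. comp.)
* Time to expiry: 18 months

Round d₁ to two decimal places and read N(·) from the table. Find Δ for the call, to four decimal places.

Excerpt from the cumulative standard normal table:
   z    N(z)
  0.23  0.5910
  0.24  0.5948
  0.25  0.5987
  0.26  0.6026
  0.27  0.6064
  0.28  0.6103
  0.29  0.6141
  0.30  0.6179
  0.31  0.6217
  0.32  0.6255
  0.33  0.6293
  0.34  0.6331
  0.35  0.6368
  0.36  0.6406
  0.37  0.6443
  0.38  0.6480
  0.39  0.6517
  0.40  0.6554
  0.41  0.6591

0.6179

T = 1.5;  σ√T = 0.4042
d₁ = [ln(415/425) + (0.043 + ½·0.33²)·1.5] / (σ√T) = (-0.0238 + 0.1462) / 0.4042 = 0.3028 ⇒ 0.30
N(d₁) = N(0.30) = 0.6179
Δ_call = N(d₁) = 0.6179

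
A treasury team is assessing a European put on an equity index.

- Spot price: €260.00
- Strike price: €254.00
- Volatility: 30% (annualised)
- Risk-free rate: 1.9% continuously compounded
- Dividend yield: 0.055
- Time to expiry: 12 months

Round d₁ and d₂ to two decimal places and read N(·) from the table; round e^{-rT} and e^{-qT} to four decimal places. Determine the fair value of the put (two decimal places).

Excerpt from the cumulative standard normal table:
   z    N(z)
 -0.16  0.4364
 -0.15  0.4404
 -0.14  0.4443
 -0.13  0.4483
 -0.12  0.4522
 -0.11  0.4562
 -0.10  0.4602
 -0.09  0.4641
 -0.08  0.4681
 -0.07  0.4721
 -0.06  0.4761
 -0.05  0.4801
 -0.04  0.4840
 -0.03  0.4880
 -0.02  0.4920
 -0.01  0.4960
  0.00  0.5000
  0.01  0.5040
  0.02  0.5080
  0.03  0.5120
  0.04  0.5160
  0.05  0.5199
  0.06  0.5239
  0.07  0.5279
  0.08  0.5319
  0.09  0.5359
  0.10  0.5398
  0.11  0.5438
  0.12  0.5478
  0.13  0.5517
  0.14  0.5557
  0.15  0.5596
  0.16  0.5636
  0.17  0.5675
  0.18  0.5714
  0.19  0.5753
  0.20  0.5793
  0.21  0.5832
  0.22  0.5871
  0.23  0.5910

€31.11

σ√T = 0.3 × 1.0000 = 0.3000
d₁ = [ln(260/254) + (0.019 − 0.055 + ½·0.3²)·1] / (σ√T) = (0.0233 + 0.0090) / 0.3000 = 0.1078 ≈ 0.11
d₂ = 0.1078 − 0.3000 = -0.1922 ≈ -0.19
e^(−qT) = e^(−0.055·1) = 0.9465;  e^(−rT) = e^(−0.019·1) = 0.9812
N(−d₂) = N(0.19) = 0.5753;  N(−d₁) = N(-0.11) = 0.4562
P = 254·0.9812·0.5753 − 260·0.9465·0.4562 = 143.3790 − 112.2663 = 31.1128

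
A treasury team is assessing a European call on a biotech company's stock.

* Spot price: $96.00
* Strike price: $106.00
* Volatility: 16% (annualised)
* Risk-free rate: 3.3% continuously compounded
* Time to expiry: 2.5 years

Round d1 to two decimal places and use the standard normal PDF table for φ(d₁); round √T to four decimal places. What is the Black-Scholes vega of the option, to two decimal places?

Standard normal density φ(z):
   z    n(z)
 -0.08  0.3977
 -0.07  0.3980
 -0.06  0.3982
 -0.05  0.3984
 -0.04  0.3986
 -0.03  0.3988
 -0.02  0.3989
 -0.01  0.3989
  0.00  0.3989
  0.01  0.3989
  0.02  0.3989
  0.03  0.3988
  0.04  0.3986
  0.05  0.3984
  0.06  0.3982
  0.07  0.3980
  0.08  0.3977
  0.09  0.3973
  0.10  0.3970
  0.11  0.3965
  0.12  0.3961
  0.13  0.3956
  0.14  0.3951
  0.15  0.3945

σ√T = 0.16·√2.5 = 0.2530
d₁ = [ln(96/106) + (0.033 + 0.16²/2)·2.5] / 0.2530 = [-0.0991 + 0.1145] / 0.2530 = 0.0609 ≈ 0.06
√T = √2.5 = 1.5811
φ(d₁) = φ(0.06) = 0.3982
vega = S·φ(d₁)·√T = 96·0.3982·1.5811 = 60.4410

60.44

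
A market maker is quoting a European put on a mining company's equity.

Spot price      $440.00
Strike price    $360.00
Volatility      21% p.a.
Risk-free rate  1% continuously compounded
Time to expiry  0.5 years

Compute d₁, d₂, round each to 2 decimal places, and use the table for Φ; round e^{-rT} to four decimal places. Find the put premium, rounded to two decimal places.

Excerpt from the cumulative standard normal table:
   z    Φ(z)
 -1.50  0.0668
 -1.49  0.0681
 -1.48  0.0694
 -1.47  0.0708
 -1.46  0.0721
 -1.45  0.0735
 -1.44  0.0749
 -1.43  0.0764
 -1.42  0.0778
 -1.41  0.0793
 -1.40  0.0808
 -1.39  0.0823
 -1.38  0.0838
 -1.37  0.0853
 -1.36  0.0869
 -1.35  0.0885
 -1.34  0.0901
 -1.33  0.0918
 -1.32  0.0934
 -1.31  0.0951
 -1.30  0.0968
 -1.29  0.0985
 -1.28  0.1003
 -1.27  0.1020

σ√T = 0.21·√0.5 = 0.1485
ln(S/K) + (r + σ²/2)T = ln(440/360) + (0.01 + 0.21²/2)·0.5 = 0.2007 + 0.0160 = 0.2167
d₁ = 0.2167 / 0.1485 = 1.4593 ⇒ 1.46
d₂ = d₁ − σ√T = 1.4593 − 0.1485 = 1.3108 ⇒ 1.31
exp(−rT) = exp(−0.01·0.5) = 0.9950
P = 360·0.9950·N(-1.31) − 440·N(-1.46) = 360·0.9950·0.0951 − 440·0.0721 = 34.0648 − 31.7240 = 2.3408

$2.34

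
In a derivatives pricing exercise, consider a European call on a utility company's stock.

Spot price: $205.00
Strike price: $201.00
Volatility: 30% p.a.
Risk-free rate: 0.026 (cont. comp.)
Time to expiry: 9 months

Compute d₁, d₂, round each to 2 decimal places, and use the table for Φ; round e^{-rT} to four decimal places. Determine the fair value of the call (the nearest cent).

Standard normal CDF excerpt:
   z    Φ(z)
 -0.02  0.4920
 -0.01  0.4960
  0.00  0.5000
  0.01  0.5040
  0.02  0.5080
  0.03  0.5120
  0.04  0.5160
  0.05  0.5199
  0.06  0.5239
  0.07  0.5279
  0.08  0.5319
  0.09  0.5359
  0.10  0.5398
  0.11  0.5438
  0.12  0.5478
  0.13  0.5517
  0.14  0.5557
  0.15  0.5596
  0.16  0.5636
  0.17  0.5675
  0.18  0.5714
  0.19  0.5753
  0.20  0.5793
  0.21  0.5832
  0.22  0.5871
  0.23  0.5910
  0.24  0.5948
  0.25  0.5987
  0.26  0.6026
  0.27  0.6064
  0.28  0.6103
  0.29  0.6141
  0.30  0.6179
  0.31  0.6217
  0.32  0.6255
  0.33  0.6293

$24.97

T = 0.75;  σ√T = 0.2598
d₁ = [ln(205/201) + (0.026 + ½·0.3²)·0.75] / (σ√T) = (0.0197 + 0.0532) / 0.2598 = 0.2808 which rounds to 0.28
d₂ = 0.2808 − 0.2598 = 0.0210 which rounds to 0.02
exp(−rT) = exp(−0.026·0.75) = 0.9807
N(d₁) = N(0.28) = 0.6103;  N(d₂) = N(0.02) = 0.5080
C = 205·0.6103 − 201·0.9807·0.5080 = 125.1115 − 100.1373 = 24.9742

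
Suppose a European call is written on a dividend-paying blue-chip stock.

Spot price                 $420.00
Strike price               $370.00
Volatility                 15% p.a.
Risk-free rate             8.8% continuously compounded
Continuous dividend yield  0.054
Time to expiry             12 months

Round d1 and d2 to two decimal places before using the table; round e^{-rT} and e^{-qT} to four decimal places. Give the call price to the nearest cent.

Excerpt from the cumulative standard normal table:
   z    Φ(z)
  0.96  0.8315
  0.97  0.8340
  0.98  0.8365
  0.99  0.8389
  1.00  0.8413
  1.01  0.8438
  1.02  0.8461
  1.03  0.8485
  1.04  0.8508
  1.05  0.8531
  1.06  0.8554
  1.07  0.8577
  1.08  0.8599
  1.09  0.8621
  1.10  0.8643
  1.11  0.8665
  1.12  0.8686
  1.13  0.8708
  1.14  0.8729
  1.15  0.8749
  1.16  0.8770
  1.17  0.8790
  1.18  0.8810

$63.06

T = 1;  σ√T = 0.1500
d₁ = [ln(420/370) + (0.088 − 0.054 + 0.15²/2)·1] / 0.1500 = [0.1268 + 0.0452] / 0.1500 = 1.1467 which rounds to 1.15
d₂ = d₁ − σ√T = 1.1467 − 0.1500 = 0.9967 which rounds to 1.00
e^(−qT) = e^(−0.054·1) = 0.9474;  e^(−rT) = e^(−0.088·1) = 0.9158
C = 420·0.9474·N(1.15) − 370·0.9158·N(1.00) = 420·0.9474·0.8749 − 370·0.9158·0.8413 = 348.1297 − 285.0711 = 63.0586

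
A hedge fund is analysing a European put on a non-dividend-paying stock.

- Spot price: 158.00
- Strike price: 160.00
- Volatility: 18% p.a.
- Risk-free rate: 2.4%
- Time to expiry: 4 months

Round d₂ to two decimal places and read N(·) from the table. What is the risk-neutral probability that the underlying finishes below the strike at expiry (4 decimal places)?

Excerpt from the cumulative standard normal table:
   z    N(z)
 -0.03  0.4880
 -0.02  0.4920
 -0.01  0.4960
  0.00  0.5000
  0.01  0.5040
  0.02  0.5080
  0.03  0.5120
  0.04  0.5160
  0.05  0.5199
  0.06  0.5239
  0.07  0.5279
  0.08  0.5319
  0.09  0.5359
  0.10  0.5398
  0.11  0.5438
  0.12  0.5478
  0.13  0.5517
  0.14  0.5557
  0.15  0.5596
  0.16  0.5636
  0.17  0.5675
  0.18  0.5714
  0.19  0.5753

T = 0.3333;  σ√T = 0.1039
d₁ = [ln(158/160) + (0.024 + ½·0.18²)·0.3333] / (σ√T) = (-0.0126 + 0.0134) / 0.1039 = 0.0079 ⇒ 0.01
d₂ = 0.0079 − 0.1039 = -0.0960 ⇒ -0.10
Risk-neutral Pr[S_T < K] = N(−d₂) = N(0.10) = 0.5398

0.5398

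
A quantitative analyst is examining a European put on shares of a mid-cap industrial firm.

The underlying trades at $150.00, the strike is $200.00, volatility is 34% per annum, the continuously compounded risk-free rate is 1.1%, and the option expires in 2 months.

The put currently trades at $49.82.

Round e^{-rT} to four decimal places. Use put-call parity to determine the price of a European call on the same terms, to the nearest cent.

e^(−rT) = e^(−0.011·0.1667) = 0.9982
Put-call parity: C − P = S − K·e^(−rT) = 150 − 200·0.9982 = 150 − 199.6400 = -49.6400
C = P + (C − P) = 49.82 + (-49.6400) = 0.1800

$0.18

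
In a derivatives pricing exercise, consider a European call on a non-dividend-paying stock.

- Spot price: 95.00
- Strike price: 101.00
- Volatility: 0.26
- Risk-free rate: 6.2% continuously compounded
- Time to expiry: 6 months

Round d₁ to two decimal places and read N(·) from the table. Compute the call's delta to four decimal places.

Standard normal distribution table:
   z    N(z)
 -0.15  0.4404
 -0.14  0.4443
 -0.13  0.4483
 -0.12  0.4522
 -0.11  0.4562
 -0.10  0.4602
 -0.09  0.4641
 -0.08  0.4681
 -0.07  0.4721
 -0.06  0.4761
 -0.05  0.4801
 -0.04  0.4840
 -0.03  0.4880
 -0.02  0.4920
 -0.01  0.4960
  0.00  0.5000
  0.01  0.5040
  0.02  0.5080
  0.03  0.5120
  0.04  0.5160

0.4721

σ√T = 0.26 × 0.7071 = 0.1838
d₁ = [ln(95/101) + (0.062 + 0.26²/2)·0.5] / 0.1838 = [-0.0612 + 0.0479] / 0.1838 = -0.0726 ⇒ -0.07
N(d₁) = N(-0.07) = 0.4721
Δ_call = N(d₁) = 0.4721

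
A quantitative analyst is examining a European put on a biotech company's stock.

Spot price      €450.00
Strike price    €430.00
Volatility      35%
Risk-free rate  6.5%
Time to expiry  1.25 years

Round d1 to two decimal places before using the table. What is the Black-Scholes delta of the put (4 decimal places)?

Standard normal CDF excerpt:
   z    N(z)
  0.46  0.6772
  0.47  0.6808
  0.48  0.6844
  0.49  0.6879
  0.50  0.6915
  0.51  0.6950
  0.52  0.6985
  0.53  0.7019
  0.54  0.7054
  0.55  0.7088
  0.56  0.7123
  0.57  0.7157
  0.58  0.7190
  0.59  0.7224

-0.3015

T = 1.25;  σ√T = 0.3913
d₁ = [ln(450/430) + (0.065 + 0.35²/2)·1.25] / 0.3913 = [0.0455 + 0.1578] / 0.3913 = 0.5195 which rounds to 0.52
N(d₁) = N(0.52) = 0.6985
Δ_put = N(d₁) − 1 = 0.6985 − 1 = -0.3015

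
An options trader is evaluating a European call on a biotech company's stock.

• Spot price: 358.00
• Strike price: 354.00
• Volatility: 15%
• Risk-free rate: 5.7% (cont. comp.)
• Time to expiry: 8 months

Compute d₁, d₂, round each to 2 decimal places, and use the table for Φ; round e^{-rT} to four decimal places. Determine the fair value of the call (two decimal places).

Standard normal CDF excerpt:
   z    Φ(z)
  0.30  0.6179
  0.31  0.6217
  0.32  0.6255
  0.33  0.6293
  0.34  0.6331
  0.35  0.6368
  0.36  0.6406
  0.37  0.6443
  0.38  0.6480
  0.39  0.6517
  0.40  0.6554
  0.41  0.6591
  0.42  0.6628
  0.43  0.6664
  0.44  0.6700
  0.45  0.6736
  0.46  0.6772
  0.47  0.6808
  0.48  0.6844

σ√T = 0.15 × 0.8165 = 0.1225
d₁ = [ln(358/354) + (0.057 + 0.15²/2)·0.6667] / 0.1225 = [0.0112 + 0.0455] / 0.1225 = 0.4632 → 0.46
d₂ = d₁ − σ√T = 0.4632 − 0.1225 = 0.3408 → 0.34
e^(−rT) = e^(−0.057·0.6667) = 0.9627
C = 358·N(0.46) − 354·0.9627·N(0.34) = 358·0.6772 − 354·0.9627·0.6331 = 242.4376 − 215.7578 = 26.6798

26.68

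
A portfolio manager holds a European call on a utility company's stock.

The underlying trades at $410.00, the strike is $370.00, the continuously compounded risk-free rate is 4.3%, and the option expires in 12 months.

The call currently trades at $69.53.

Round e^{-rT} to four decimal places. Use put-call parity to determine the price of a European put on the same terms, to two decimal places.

$13.95

e^(−rT) = e^(−0.043·1) = 0.9579
Put-call parity: C − P = S − K·e^(−rT) = 410 − 370·0.9579 = 410 − 354.4230 = 55.5770
P = C − (C − P) = 69.53 − (55.5770) = 13.9530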